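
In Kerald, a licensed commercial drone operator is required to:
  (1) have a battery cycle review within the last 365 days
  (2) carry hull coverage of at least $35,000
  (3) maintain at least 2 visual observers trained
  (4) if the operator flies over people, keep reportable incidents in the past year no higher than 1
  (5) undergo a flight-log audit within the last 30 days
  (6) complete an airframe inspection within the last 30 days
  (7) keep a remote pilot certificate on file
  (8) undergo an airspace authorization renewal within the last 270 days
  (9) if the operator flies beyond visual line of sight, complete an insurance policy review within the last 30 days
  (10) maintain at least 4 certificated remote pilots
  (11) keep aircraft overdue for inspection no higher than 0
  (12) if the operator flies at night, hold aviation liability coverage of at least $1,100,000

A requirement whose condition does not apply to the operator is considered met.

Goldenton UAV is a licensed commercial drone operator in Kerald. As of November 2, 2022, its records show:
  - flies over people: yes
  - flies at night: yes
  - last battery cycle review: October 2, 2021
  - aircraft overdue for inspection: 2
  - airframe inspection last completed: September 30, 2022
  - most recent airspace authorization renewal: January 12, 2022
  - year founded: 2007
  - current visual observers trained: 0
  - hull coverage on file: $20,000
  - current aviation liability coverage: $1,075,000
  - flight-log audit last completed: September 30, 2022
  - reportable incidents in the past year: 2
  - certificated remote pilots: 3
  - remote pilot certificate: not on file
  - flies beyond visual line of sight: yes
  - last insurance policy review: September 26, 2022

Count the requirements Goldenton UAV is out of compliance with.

12

1. battery cycle review 396 days ago vs limit 365 → not met
2. hull coverage $20,000 < $35,000 → not met
3. visual observers trained 0 < 2 → not met
4. condition 'flies over people' holds; reportable incidents in the past year 2 > 1 → not met
5. flight-log audit 33 days ago vs limit 30 → not met
6. airframe inspection 33 days ago vs limit 30 → not met
7. remote pilot certificate absent → not met
8. airspace authorization renewal 294 days ago vs limit 270 → not met
9. condition 'flies beyond visual line of sight' holds; insurance policy review 37 days ago vs limit 30 → not met
10. certificated remote pilots 3 < 4 → not met
11. aircraft overdue for inspection 2 > 0 → not met
12. condition 'flies at night' holds; aviation liability coverage $1,075,000 < $1,100,000 → not met
Not met: 12 of 12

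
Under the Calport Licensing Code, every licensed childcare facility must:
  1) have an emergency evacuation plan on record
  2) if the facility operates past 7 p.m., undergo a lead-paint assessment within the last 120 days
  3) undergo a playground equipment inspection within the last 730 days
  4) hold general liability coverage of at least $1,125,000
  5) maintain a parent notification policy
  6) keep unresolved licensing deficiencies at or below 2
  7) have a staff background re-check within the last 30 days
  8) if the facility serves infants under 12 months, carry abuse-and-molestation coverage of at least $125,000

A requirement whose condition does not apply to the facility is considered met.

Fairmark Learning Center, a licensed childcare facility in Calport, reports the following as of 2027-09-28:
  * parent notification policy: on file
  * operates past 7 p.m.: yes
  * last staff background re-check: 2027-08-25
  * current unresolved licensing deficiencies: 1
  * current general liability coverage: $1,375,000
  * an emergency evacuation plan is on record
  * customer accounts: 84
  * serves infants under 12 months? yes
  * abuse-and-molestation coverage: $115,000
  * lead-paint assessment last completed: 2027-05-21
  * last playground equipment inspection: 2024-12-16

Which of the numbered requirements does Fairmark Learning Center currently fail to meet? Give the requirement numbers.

1. emergency evacuation plan present → met
2. condition 'operates past 7 p.m.' holds; lead-paint assessment 130 days ago vs limit 120 → not met
3. playground equipment inspection 1016 days ago vs limit 730 → not met
4. general liability coverage $1,375,000 ≥ $1,125,000 → met
5. parent notification policy present → met
6. unresolved licensing deficiencies 1 ≤ 2 → met
7. staff background re-check 34 days ago vs limit 30 → not met
8. condition 'serves infants under 12 months' holds; abuse-and-molestation coverage $115,000 < $125,000 → not met
Not met: 2, 3, 7, 8

2, 3, 7, 8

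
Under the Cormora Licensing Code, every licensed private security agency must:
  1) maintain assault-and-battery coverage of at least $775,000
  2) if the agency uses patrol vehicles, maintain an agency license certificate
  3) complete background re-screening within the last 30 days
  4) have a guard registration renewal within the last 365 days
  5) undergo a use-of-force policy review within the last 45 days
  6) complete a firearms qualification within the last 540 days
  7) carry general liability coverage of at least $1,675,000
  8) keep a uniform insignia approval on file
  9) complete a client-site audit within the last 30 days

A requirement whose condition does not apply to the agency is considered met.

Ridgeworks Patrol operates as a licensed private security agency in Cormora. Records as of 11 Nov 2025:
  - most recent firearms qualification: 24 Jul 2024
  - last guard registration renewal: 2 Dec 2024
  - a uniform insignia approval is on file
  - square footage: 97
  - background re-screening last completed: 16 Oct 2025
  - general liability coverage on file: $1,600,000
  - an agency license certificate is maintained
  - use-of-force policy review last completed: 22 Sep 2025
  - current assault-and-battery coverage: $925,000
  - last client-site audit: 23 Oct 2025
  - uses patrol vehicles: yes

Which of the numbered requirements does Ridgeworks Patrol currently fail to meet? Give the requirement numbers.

5, 7

1. assault-and-battery coverage $925,000 ≥ $775,000 → met
2. condition 'uses patrol vehicles' holds; agency license certificate present → met
3. background re-screening 26 days ago vs limit 30 → met
4. guard registration renewal 344 days ago vs limit 365 → met
5. use-of-force policy review 50 days ago vs limit 45 → not met
6. firearms qualification 475 days ago vs limit 540 → met
7. general liability coverage $1,600,000 < $1,675,000 → not met
8. uniform insignia approval present → met
9. client-site audit 19 days ago vs limit 30 → met
Not met: 5, 7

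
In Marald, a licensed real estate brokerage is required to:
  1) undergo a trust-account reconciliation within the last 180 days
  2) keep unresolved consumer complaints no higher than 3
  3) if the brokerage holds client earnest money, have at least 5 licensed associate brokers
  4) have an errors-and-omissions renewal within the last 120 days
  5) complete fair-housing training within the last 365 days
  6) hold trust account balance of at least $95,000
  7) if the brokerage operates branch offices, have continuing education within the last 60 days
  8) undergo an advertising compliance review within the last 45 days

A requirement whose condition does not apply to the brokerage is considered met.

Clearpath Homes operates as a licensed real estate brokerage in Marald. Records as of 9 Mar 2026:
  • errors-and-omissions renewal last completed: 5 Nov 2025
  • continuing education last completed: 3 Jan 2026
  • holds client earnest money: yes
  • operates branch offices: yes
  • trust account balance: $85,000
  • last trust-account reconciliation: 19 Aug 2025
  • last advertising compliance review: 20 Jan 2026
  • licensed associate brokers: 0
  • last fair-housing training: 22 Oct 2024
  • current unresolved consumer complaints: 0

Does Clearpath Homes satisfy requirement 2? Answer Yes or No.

2. unresolved consumer complaints 0 ≤ 3 → met

Yes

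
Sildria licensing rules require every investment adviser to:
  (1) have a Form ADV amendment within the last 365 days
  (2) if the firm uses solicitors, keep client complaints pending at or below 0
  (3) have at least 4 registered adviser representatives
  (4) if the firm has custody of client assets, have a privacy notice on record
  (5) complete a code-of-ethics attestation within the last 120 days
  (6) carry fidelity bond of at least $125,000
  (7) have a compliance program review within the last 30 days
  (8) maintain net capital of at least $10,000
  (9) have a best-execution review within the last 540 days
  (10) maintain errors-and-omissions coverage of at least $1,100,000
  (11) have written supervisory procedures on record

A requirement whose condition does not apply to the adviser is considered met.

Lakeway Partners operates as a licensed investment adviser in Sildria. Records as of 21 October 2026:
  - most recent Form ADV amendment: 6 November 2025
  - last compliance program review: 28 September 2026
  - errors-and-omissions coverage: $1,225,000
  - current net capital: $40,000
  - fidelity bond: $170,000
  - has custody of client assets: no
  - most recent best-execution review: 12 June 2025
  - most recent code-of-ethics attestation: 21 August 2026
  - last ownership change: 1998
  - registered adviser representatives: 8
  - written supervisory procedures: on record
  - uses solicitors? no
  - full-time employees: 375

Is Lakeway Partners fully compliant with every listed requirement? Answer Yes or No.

1. Form ADV amendment 349 days ago vs limit 365 → met
2. condition 'uses solicitors' does not hold → requirement n/a → met
3. registered adviser representatives 8 ≥ 4 → met
4. condition 'has custody of client assets' does not hold → requirement n/a → met
5. code-of-ethics attestation 61 days ago vs limit 120 → met
6. fidelity bond $170,000 ≥ $125,000 → met
7. compliance program review 23 days ago vs limit 30 → met
8. net capital $40,000 ≥ $10,000 → met
9. best-execution review 496 days ago vs limit 540 → met
10. errors-and-omissions coverage $1,225,000 ≥ $1,100,000 → met
11. written supervisory procedures present → met
All met.

Yes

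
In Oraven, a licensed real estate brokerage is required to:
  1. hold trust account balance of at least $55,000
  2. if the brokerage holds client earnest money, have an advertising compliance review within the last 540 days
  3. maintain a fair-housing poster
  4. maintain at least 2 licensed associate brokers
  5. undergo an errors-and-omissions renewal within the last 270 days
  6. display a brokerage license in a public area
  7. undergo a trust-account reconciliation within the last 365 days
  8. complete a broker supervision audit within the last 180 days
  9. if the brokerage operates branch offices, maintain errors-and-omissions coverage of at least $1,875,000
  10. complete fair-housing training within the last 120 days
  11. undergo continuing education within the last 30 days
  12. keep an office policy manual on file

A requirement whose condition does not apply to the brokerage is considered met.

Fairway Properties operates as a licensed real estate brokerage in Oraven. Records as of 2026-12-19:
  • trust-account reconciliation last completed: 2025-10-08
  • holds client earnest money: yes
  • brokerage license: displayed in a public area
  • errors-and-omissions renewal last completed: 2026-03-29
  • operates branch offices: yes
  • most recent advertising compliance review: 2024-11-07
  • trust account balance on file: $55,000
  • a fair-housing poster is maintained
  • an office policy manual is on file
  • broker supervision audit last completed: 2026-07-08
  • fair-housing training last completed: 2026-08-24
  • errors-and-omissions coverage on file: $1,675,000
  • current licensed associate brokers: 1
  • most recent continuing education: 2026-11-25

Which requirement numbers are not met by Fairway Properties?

2, 4, 7, 9

1. trust account balance $55,000 ≥ $55,000 → met
2. condition 'holds client earnest money' holds; advertising compliance review 772 days ago vs limit 540 → not met
3. fair-housing poster present → met
4. licensed associate brokers 1 < 2 → not met
5. errors-and-omissions renewal 265 days ago vs limit 270 → met
6. brokerage license present → met
7. trust-account reconciliation 437 days ago vs limit 365 → not met
8. broker supervision audit 164 days ago vs limit 180 → met
9. condition 'operates branch offices' holds; errors-and-omissions coverage $1,675,000 < $1,875,000 → not met
10. fair-housing training 117 days ago vs limit 120 → met
11. continuing education 24 days ago vs limit 30 → met
12. office policy manual present → met
Not met: 2, 4, 7, 9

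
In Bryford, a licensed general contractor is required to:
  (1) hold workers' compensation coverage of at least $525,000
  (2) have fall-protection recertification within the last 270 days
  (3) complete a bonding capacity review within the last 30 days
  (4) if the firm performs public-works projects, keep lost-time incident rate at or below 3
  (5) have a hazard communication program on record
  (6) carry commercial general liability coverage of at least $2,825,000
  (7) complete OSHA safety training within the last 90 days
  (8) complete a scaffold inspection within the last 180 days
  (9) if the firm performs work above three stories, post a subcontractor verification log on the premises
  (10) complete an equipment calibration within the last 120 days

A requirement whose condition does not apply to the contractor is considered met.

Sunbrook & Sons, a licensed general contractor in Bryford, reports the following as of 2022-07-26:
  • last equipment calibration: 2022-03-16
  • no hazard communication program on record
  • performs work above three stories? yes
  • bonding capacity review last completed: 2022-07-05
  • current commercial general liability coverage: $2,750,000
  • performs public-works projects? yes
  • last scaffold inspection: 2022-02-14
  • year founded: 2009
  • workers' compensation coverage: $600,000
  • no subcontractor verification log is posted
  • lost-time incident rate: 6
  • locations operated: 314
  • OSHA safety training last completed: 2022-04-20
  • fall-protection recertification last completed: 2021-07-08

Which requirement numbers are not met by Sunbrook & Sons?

1. workers' compensation coverage $600,000 ≥ $525,000 → met
2. fall-protection recertification 383 days ago vs limit 270 → not met
3. bonding capacity review 21 days ago vs limit 30 → met
4. condition 'performs public-works projects' holds; lost-time incident rate 6 > 3 → not met
5. hazard communication program absent → not met
6. commercial general liability coverage $2,750,000 < $2,825,000 → not met
7. OSHA safety training 97 days ago vs limit 90 → not met
8. scaffold inspection 162 days ago vs limit 180 → met
9. condition 'performs work above three stories' holds; subcontractor verification log absent → not met
10. equipment calibration 132 days ago vs limit 120 → not met
Not met: 2, 4, 5, 6, 7, 9, 10

2, 4, 5, 6, 7, 9, 10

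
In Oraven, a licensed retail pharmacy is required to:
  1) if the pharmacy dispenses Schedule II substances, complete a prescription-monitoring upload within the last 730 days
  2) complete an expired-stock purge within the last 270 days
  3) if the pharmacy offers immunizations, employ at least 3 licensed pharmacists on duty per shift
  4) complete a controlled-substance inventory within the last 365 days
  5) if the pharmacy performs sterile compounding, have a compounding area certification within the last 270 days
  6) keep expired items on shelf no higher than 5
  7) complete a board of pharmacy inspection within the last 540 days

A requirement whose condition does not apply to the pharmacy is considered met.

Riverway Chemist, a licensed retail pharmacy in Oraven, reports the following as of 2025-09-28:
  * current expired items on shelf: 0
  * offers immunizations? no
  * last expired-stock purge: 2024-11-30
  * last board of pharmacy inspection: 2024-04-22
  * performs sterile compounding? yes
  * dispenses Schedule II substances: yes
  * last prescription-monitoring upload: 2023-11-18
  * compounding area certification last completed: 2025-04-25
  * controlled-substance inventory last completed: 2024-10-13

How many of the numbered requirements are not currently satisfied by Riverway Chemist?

1

1. condition 'dispenses Schedule II substances' holds; prescription-monitoring upload 680 days ago vs limit 730 → met
2. expired-stock purge 302 days ago vs limit 270 → not met
3. condition 'offers immunizations' does not hold → requirement n/a → met
4. controlled-substance inventory 350 days ago vs limit 365 → met
5. condition 'performs sterile compounding' holds; compounding area certification 156 days ago vs limit 270 → met
6. expired items on shelf 0 ≤ 5 → met
7. board of pharmacy inspection 524 days ago vs limit 540 → met
Not met: 1 of 7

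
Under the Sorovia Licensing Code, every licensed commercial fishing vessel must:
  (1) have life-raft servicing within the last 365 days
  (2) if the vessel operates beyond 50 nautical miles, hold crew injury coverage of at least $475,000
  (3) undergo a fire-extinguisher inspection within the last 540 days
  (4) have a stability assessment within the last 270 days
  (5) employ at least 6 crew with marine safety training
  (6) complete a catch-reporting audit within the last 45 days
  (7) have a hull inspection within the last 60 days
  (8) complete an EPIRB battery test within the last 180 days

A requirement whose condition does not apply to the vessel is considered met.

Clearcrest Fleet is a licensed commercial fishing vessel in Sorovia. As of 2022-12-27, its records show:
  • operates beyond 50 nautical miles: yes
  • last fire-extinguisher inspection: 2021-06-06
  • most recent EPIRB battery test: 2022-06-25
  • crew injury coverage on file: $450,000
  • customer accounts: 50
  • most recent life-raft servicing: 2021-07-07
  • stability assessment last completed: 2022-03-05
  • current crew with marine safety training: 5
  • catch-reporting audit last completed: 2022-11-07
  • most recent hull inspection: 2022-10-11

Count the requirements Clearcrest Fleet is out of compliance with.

8

1. life-raft servicing 538 days ago vs limit 365 → not met
2. condition 'operates beyond 50 nautical miles' holds; crew injury coverage $450,000 < $475,000 → not met
3. fire-extinguisher inspection 569 days ago vs limit 540 → not met
4. stability assessment 297 days ago vs limit 270 → not met
5. crew with marine safety training 5 < 6 → not met
6. catch-reporting audit 50 days ago vs limit 45 → not met
7. hull inspection 77 days ago vs limit 60 → not met
8. EPIRB battery test 185 days ago vs limit 180 → not met
Not met: 8 of 8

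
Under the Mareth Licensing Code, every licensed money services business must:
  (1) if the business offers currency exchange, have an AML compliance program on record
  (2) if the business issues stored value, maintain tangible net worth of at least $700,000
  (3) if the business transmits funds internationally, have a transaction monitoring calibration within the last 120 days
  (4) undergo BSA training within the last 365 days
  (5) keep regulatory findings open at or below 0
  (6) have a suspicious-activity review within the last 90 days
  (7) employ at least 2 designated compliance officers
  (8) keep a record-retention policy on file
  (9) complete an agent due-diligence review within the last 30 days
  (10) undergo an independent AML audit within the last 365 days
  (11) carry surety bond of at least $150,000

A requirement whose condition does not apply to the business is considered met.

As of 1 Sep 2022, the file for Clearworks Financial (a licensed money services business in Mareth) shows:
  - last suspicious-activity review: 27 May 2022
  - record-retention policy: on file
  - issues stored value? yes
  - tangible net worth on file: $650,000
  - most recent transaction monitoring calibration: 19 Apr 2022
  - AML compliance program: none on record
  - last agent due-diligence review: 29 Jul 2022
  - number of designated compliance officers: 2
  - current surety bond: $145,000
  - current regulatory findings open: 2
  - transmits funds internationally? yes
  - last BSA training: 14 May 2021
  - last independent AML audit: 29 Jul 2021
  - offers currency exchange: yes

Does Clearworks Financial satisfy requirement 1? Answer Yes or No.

1. condition 'offers currency exchange' holds; AML compliance program absent → not met

No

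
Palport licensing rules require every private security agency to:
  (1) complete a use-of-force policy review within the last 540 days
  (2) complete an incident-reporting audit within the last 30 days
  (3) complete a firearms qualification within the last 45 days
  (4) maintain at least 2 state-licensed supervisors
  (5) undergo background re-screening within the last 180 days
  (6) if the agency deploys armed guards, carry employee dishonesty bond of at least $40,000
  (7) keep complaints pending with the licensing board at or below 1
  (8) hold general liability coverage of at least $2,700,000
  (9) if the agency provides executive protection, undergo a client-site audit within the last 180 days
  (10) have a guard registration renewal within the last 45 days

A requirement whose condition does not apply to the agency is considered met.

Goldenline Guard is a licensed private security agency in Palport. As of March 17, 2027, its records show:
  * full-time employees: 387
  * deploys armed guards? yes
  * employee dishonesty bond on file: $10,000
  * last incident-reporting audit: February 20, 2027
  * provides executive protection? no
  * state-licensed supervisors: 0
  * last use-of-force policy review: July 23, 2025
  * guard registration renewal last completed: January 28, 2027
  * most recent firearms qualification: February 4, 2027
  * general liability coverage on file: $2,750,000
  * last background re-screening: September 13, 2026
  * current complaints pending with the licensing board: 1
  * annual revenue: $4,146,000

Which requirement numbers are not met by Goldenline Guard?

1, 4, 5, 6, 10

1. use-of-force policy review 602 days ago vs limit 540 → not met
2. incident-reporting audit 25 days ago vs limit 30 → met
3. firearms qualification 41 days ago vs limit 45 → met
4. state-licensed supervisors 0 < 2 → not met
5. background re-screening 185 days ago vs limit 180 → not met
6. condition 'deploys armed guards' holds; employee dishonesty bond $10,000 < $40,000 → not met
7. complaints pending with the licensing board 1 ≤ 1 → met
8. general liability coverage $2,750,000 ≥ $2,700,000 → met
9. condition 'provides executive protection' does not hold → requirement n/a → met
10. guard registration renewal 48 days ago vs limit 45 → not met
Not met: 1, 4, 5, 6, 10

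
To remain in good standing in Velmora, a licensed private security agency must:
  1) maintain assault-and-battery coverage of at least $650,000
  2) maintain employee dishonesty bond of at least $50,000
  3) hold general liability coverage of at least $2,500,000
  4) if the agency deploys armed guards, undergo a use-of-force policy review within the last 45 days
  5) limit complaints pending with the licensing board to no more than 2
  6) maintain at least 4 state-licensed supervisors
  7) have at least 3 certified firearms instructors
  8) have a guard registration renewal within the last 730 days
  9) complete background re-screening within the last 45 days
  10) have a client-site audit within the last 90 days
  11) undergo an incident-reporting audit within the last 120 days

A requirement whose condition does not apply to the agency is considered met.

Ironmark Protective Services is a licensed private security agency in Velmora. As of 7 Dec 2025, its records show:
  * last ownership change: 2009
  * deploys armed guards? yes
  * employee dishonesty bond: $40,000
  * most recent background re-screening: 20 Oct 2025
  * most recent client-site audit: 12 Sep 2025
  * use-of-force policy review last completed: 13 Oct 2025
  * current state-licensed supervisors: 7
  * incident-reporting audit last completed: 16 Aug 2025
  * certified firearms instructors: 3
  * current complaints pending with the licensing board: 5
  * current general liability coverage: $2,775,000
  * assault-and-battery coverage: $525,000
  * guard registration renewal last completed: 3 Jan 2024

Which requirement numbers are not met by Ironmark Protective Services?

1, 2, 4, 5, 9

1. assault-and-battery coverage $525,000 < $650,000 → not met
2. employee dishonesty bond $40,000 < $50,000 → not met
3. general liability coverage $2,775,000 ≥ $2,500,000 → met
4. condition 'deploys armed guards' holds; use-of-force policy review 55 days ago vs limit 45 → not met
5. complaints pending with the licensing board 5 > 2 → not met
6. state-licensed supervisors 7 ≥ 4 → met
7. certified firearms instructors 3 ≥ 3 → met
8. guard registration renewal 704 days ago vs limit 730 → met
9. background re-screening 48 days ago vs limit 45 → not met
10. client-site audit 86 days ago vs limit 90 → met
11. incident-reporting audit 113 days ago vs limit 120 → met
Not met: 1, 2, 4, 5, 9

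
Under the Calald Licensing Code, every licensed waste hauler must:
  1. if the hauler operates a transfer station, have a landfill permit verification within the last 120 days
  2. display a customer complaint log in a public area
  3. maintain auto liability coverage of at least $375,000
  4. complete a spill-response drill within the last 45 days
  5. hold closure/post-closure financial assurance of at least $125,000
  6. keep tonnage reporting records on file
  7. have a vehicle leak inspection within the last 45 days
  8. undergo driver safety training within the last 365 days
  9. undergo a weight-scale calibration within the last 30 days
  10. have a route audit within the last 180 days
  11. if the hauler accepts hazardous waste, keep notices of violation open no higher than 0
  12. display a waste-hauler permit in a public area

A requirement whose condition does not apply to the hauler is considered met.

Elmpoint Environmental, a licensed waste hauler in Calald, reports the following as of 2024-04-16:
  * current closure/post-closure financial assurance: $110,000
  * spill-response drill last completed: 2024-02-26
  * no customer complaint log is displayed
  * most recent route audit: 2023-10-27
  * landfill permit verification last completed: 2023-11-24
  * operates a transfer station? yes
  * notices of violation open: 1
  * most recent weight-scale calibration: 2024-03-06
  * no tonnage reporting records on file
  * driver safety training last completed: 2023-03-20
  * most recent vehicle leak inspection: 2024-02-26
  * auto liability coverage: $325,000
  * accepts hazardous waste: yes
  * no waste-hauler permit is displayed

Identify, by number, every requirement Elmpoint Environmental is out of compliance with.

1. condition 'operates a transfer station' holds; landfill permit verification 144 days ago vs limit 120 → not met
2. customer complaint log absent → not met
3. auto liability coverage $325,000 < $375,000 → not met
4. spill-response drill 50 days ago vs limit 45 → not met
5. closure/post-closure financial assurance $110,000 < $125,000 → not met
6. tonnage reporting records absent → not met
7. vehicle leak inspection 50 days ago vs limit 45 → not met
8. driver safety training 393 days ago vs limit 365 → not met
9. weight-scale calibration 41 days ago vs limit 30 → not met
10. route audit 172 days ago vs limit 180 → met
11. condition 'accepts hazardous waste' holds; notices of violation open 1 > 0 → not met
12. waste-hauler permit absent → not met
Not met: 1, 2, 3, 4, 5, 6, 7, 8, 9, 11, 12

1, 2, 3, 4, 5, 6, 7, 8, 9, 11, 12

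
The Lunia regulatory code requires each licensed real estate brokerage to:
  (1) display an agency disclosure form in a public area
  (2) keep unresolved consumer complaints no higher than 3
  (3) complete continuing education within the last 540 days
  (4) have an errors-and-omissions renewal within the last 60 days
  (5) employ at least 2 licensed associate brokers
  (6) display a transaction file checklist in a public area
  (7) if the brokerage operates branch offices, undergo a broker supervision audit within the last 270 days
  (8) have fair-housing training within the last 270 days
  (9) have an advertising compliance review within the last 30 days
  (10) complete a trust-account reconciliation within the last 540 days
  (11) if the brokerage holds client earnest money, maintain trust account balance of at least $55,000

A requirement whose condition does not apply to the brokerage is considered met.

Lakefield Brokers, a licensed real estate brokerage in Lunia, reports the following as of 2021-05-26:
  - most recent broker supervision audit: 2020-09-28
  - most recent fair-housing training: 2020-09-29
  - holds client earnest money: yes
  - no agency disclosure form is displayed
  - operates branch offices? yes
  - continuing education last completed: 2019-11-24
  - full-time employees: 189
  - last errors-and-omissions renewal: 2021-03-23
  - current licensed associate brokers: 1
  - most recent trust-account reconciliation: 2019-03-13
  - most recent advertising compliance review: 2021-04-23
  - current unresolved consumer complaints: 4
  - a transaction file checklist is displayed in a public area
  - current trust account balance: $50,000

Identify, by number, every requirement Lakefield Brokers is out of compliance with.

1, 2, 3, 4, 5, 9, 10, 11

1. agency disclosure form absent → not met
2. unresolved consumer complaints 4 > 3 → not met
3. continuing education 549 days ago vs limit 540 → not met
4. errors-and-omissions renewal 64 days ago vs limit 60 → not met
5. licensed associate brokers 1 < 2 → not met
6. transaction file checklist present → met
7. condition 'operates branch offices' holds; broker supervision audit 240 days ago vs limit 270 → met
8. fair-housing training 239 days ago vs limit 270 → met
9. advertising compliance review 33 days ago vs limit 30 → not met
10. trust-account reconciliation 805 days ago vs limit 540 → not met
11. condition 'holds client earnest money' holds; trust account balance $50,000 < $55,000 → not met
Not met: 1, 2, 3, 4, 5, 9, 10, 11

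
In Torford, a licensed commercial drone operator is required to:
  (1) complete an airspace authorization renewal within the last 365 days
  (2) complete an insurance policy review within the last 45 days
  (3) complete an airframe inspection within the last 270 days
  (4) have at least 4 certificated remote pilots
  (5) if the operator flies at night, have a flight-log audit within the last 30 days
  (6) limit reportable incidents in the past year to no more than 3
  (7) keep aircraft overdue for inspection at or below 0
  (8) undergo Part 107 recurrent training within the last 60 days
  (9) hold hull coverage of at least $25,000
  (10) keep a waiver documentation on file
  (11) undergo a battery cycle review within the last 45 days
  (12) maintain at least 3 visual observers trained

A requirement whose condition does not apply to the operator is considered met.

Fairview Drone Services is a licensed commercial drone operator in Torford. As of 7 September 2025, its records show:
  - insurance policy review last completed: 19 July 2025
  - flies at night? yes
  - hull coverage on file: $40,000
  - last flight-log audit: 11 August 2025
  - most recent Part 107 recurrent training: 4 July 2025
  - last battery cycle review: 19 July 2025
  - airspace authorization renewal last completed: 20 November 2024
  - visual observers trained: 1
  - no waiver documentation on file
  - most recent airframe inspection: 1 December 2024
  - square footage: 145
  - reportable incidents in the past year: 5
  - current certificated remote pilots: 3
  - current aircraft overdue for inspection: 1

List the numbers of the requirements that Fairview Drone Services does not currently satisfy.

2, 3, 4, 6, 7, 8, 10, 11, 12

1. airspace authorization renewal 291 days ago vs limit 365 → met
2. insurance policy review 50 days ago vs limit 45 → not met
3. airframe inspection 280 days ago vs limit 270 → not met
4. certificated remote pilots 3 < 4 → not met
5. condition 'flies at night' holds; flight-log audit 27 days ago vs limit 30 → met
6. reportable incidents in the past year 5 > 3 → not met
7. aircraft overdue for inspection 1 > 0 → not met
8. Part 107 recurrent training 65 days ago vs limit 60 → not met
9. hull coverage $40,000 ≥ $25,000 → met
10. waiver documentation absent → not met
11. battery cycle review 50 days ago vs limit 45 → not met
12. visual observers trained 1 < 3 → not met
Not met: 2, 3, 4, 6, 7, 8, 10, 11, 12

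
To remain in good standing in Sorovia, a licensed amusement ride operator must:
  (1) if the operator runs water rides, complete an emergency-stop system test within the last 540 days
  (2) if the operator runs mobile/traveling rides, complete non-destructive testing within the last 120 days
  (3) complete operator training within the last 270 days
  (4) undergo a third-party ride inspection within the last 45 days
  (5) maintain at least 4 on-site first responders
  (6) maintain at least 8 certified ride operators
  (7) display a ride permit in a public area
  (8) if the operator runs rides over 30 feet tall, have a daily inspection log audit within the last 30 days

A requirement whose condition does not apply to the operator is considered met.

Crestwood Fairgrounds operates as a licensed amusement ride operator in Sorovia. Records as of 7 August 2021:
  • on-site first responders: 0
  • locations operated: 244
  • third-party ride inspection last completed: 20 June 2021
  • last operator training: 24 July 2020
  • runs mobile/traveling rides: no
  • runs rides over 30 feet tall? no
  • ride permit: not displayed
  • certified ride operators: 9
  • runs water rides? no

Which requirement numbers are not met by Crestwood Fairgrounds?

1. condition 'runs water rides' does not hold → requirement n/a → met
2. condition 'runs mobile/traveling rides' does not hold → requirement n/a → met
3. operator training 379 days ago vs limit 270 → not met
4. third-party ride inspection 48 days ago vs limit 45 → not met
5. on-site first responders 0 < 4 → not met
6. certified ride operators 9 ≥ 8 → met
7. ride permit absent → not met
8. condition 'runs rides over 30 feet tall' does not hold → requirement n/a → met
Not met: 3, 4, 5, 7

3, 4, 5, 7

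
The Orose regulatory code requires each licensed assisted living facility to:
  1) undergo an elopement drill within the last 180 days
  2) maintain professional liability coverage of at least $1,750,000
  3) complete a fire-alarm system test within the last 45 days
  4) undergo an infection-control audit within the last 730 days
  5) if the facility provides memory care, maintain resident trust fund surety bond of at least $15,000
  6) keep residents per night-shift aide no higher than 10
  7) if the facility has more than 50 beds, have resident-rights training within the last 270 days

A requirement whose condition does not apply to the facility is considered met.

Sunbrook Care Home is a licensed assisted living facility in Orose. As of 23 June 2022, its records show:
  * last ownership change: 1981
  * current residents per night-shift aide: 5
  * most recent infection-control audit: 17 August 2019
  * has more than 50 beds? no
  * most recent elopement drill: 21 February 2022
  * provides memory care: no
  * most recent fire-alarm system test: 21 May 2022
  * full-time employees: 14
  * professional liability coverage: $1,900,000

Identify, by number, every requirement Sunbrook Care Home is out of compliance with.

4

1. elopement drill 122 days ago vs limit 180 → met
2. professional liability coverage $1,900,000 ≥ $1,750,000 → met
3. fire-alarm system test 33 days ago vs limit 45 → met
4. infection-control audit 1041 days ago vs limit 730 → not met
5. condition 'provides memory care' does not hold → requirement n/a → met
6. residents per night-shift aide 5 ≤ 10 → met
7. condition 'has more than 50 beds' does not hold → requirement n/a → met
Not met: 4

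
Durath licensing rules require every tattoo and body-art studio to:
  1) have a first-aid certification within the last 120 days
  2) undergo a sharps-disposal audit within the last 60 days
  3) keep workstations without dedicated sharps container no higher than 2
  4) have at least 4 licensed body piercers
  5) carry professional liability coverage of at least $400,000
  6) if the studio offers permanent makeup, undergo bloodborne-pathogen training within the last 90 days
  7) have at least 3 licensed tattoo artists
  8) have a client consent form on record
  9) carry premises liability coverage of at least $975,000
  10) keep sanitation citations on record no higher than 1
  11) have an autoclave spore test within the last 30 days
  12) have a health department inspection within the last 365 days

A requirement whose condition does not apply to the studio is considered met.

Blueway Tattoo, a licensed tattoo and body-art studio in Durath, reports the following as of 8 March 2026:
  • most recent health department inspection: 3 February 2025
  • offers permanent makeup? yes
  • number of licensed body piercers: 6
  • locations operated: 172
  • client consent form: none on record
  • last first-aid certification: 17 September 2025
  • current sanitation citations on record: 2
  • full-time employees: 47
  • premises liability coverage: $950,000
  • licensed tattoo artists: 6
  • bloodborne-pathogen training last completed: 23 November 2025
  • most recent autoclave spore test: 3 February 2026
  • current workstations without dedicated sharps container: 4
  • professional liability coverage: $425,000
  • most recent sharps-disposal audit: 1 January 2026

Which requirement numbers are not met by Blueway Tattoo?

1, 2, 3, 6, 8, 9, 10, 11, 12

1. first-aid certification 172 days ago vs limit 120 → not met
2. sharps-disposal audit 66 days ago vs limit 60 → not met
3. workstations without dedicated sharps container 4 > 2 → not met
4. licensed body piercers 6 ≥ 4 → met
5. professional liability coverage $425,000 ≥ $400,000 → met
6. condition 'offers permanent makeup' holds; bloodborne-pathogen training 105 days ago vs limit 90 → not met
7. licensed tattoo artists 6 ≥ 3 → met
8. client consent form absent → not met
9. premises liability coverage $950,000 < $975,000 → not met
10. sanitation citations on record 2 > 1 → not met
11. autoclave spore test 33 days ago vs limit 30 → not met
12. health department inspection 398 days ago vs limit 365 → not met
Not met: 1, 2, 3, 6, 8, 9, 10, 11, 12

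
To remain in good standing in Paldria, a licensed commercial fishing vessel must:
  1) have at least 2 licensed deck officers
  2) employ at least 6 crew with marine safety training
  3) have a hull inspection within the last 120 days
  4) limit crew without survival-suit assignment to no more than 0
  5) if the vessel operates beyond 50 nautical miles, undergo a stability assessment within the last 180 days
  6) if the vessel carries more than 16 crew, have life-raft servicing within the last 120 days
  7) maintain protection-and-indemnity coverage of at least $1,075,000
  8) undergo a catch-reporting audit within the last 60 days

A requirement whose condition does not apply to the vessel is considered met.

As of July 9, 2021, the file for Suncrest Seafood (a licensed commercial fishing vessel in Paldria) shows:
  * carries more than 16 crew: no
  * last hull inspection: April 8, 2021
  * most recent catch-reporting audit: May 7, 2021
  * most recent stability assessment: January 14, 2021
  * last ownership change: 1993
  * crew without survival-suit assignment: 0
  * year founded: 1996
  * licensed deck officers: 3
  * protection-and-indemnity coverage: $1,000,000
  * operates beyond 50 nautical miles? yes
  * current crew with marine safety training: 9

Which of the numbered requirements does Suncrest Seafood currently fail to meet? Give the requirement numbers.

1. licensed deck officers 3 ≥ 2 → met
2. crew with marine safety training 9 ≥ 6 → met
3. hull inspection 92 days ago vs limit 120 → met
4. crew without survival-suit assignment 0 ≤ 0 → met
5. condition 'operates beyond 50 nautical miles' holds; stability assessment 176 days ago vs limit 180 → met
6. condition 'carries more than 16 crew' does not hold → requirement n/a → met
7. protection-and-indemnity coverage $1,000,000 < $1,075,000 → not met
8. catch-reporting audit 63 days ago vs limit 60 → not met
Not met: 7, 8

7, 8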